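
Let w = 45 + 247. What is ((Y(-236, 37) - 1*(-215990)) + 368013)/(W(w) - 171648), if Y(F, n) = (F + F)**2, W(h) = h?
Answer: -806787/171356 ≈ -4.7083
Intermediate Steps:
w = 292
Y(F, n) = 4*F**2 (Y(F, n) = (2*F)**2 = 4*F**2)
((Y(-236, 37) - 1*(-215990)) + 368013)/(W(w) - 171648) = ((4*(-236)**2 - 1*(-215990)) + 368013)/(292 - 171648) = ((4*55696 + 215990) + 368013)/(-171356) = ((222784 + 215990) + 368013)*(-1/171356) = (438774 + 368013)*(-1/171356) = 806787*(-1/171356) = -806787/171356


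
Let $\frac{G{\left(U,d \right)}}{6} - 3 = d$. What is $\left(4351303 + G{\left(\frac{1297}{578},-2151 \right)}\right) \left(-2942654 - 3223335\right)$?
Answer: $-26750619167435$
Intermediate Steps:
$G{\left(U,d \right)} = 18 + 6 d$
$\left(4351303 + G{\left(\frac{1297}{578},-2151 \right)}\right) \left(-2942654 - 3223335\right) = \left(4351303 + \left(18 + 6 \left(-2151\right)\right)\right) \left(-2942654 - 3223335\right) = \left(4351303 + \left(18 - 12906\right)\right) \left(-6165989\right) = \left(4351303 - 12888\right) \left(-6165989\right) = 4338415 \left(-6165989\right) = -26750619167435$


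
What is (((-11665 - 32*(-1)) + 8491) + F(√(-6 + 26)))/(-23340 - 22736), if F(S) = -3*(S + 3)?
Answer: 3151/46076 + 3*√5/23038 ≈ 0.068678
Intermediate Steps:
F(S) = -9 - 3*S (F(S) = -3*(3 + S) = -9 - 3*S)
(((-11665 - 32*(-1)) + 8491) + F(√(-6 + 26)))/(-23340 - 22736) = (((-11665 - 32*(-1)) + 8491) + (-9 - 3*√(-6 + 26)))/(-23340 - 22736) = (((-11665 + 32) + 8491) + (-9 - 6*√5))/(-46076) = ((-11633 + 8491) + (-9 - 6*√5))*(-1/46076) = (-3142 + (-9 - 6*√5))*(-1/46076) = (-3151 - 6*√5)*(-1/46076) = 3151/46076 + 3*√5/23038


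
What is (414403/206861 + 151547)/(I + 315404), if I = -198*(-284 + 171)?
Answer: 15674789185/34936547429 ≈ 0.44866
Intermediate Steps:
I = 22374 (I = -198*(-113) = 22374)
(414403/206861 + 151547)/(I + 315404) = (414403/206861 + 151547)/(22374 + 315404) = (414403*(1/206861) + 151547)/337778 = (414403/206861 + 151547)*(1/337778) = (31349578370/206861)*(1/337778) = 15674789185/34936547429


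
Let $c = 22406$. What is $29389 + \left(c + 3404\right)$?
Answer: $55199$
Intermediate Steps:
$29389 + \left(c + 3404\right) = 29389 + \left(22406 + 3404\right) = 29389 + 25810 = 55199$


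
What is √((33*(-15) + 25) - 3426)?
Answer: 2*I*√974 ≈ 62.418*I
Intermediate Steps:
√((33*(-15) + 25) - 3426) = √((-495 + 25) - 3426) = √(-470 - 3426) = √(-3896) = 2*I*√974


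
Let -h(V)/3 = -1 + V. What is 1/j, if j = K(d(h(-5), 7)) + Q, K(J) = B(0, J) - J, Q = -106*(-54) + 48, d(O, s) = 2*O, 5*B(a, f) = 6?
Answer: 5/28686 ≈ 0.00017430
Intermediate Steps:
h(V) = 3 - 3*V (h(V) = -3*(-1 + V) = 3 - 3*V)
B(a, f) = 6/5 (B(a, f) = (⅕)*6 = 6/5)
Q = 5772 (Q = 5724 + 48 = 5772)
K(J) = 6/5 - J
j = 28686/5 (j = (6/5 - 2*(3 - 3*(-5))) + 5772 = (6/5 - 2*(3 + 15)) + 5772 = (6/5 - 2*18) + 5772 = (6/5 - 1*36) + 5772 = (6/5 - 36) + 5772 = -174/5 + 5772 = 28686/5 ≈ 5737.2)
1/j = 1/(28686/5) = 5/28686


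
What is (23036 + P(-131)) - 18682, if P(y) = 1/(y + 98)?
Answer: 143681/33 ≈ 4354.0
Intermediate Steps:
P(y) = 1/(98 + y)
(23036 + P(-131)) - 18682 = (23036 + 1/(98 - 131)) - 18682 = (23036 + 1/(-33)) - 18682 = (23036 - 1/33) - 18682 = 760187/33 - 18682 = 143681/33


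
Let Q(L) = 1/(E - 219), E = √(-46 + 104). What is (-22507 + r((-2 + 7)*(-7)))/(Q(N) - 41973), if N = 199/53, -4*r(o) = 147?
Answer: 90654408083325/168784602602924 - 90175*√58/337569205205848 ≈ 0.53710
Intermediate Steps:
r(o) = -147/4 (r(o) = -¼*147 = -147/4)
E = √58 ≈ 7.6158
N = 199/53 (N = 199*(1/53) = 199/53 ≈ 3.7547)
Q(L) = 1/(-219 + √58) (Q(L) = 1/(√58 - 219) = 1/(-219 + √58))
(-22507 + r((-2 + 7)*(-7)))/(Q(N) - 41973) = (-22507 - 147/4)/((-219/47903 - √58/47903) - 41973) = -90175/(4*(-2010632838/47903 - √58/47903))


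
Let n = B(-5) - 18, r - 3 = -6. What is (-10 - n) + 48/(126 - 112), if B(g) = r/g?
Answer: 379/35 ≈ 10.829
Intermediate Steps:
r = -3 (r = 3 - 6 = -3)
B(g) = -3/g
n = -87/5 (n = -3/(-5) - 18 = -3*(-1/5) - 18 = 3/5 - 18 = -87/5 ≈ -17.400)
(-10 - n) + 48/(126 - 112) = (-10 - 1*(-87/5)) + 48/(126 - 112) = (-10 + 87/5) + 48/14 = 37/5 + 48*(1/14) = 37/5 + 24/7 = 379/35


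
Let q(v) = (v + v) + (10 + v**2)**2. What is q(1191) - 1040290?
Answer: 2012115679173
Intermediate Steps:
q(v) = (10 + v**2)**2 + 2*v (q(v) = 2*v + (10 + v**2)**2 = (10 + v**2)**2 + 2*v)
q(1191) - 1040290 = ((10 + 1191**2)**2 + 2*1191) - 1040290 = ((10 + 1418481)**2 + 2382) - 1040290 = (1418491**2 + 2382) - 1040290 = (2012116717081 + 2382) - 1040290 = 2012116719463 - 1040290 = 2012115679173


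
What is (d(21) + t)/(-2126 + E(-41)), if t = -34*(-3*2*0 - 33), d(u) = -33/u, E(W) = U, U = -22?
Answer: -7843/15036 ≈ -0.52162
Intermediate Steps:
E(W) = -22
t = 1122 (t = -34*(-6*0 - 33) = -34*(0 - 33) = -34*(-33) = 1122)
(d(21) + t)/(-2126 + E(-41)) = (-33/21 + 1122)/(-2126 - 22) = (-33*1/21 + 1122)/(-2148) = (-11/7 + 1122)*(-1/2148) = (7843/7)*(-1/2148) = -7843/15036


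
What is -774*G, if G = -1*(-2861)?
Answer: -2214414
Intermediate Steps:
G = 2861
-774*G = -774*2861 = -2214414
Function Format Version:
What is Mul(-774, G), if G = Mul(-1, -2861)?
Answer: -2214414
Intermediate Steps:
G = 2861
Mul(-774, G) = Mul(-774, 2861) = -2214414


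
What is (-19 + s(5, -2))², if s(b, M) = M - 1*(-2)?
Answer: 361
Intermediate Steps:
s(b, M) = 2 + M (s(b, M) = M + 2 = 2 + M)
(-19 + s(5, -2))² = (-19 + (2 - 2))² = (-19 + 0)² = (-19)² = 361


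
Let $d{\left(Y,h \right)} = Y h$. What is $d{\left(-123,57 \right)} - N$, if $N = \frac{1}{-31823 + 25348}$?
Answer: $- \frac{45396224}{6475} \approx -7011.0$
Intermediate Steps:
$N = - \frac{1}{6475}$ ($N = \frac{1}{-6475} = - \frac{1}{6475} \approx -0.00015444$)
$d{\left(-123,57 \right)} - N = \left(-123\right) 57 - - \frac{1}{6475} = -7011 + \frac{1}{6475} = - \frac{45396224}{6475}$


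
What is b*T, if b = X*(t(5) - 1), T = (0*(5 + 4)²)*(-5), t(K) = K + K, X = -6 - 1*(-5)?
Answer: 0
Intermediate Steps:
X = -1 (X = -6 + 5 = -1)
t(K) = 2*K
T = 0 (T = (0*9²)*(-5) = (0*81)*(-5) = 0*(-5) = 0)
b = -9 (b = -(2*5 - 1) = -(10 - 1) = -1*9 = -9)
b*T = -9*0 = 0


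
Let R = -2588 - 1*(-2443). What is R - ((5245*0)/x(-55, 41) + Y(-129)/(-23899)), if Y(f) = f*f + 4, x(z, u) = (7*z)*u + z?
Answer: -3448710/23899 ≈ -144.30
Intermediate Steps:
x(z, u) = z + 7*u*z (x(z, u) = 7*u*z + z = z + 7*u*z)
Y(f) = 4 + f² (Y(f) = f² + 4 = 4 + f²)
R = -145 (R = -2588 + 2443 = -145)
R - ((5245*0)/x(-55, 41) + Y(-129)/(-23899)) = -145 - ((5245*0)/((-55*(1 + 7*41))) + (4 + (-129)²)/(-23899)) = -145 - (0/((-55*(1 + 287))) + (4 + 16641)*(-1/23899)) = -145 - (0/((-55*288)) + 16645*(-1/23899)) = -145 - (0/(-15840) - 16645/23899) = -145 - (0*(-1/15840) - 16645/23899) = -145 - (0 - 16645/23899) = -145 - 1*(-16645/23899) = -145 + 16645/23899 = -3448710/23899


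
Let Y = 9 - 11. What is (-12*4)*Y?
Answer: 96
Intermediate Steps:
Y = -2
(-12*4)*Y = -12*4*(-2) = -48*(-2) = 96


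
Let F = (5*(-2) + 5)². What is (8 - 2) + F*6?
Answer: 156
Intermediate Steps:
F = 25 (F = (-10 + 5)² = (-5)² = 25)
(8 - 2) + F*6 = (8 - 2) + 25*6 = 6 + 150 = 156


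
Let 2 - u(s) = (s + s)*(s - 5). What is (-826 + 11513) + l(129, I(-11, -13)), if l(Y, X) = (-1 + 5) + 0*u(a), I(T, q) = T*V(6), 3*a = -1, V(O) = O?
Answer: 10691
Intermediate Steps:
a = -⅓ (a = (⅓)*(-1) = -⅓ ≈ -0.33333)
u(s) = 2 - 2*s*(-5 + s) (u(s) = 2 - (s + s)*(s - 5) = 2 - 2*s*(-5 + s))
I(T, q) = 6*T (I(T, q) = T*6 = 6*T)
l(Y, X) = 4 (l(Y, X) = (-1 + 5) + 0*(2 - 2*(-⅓)² + 10*(-⅓)) = 4 + 0*(2 - 2*⅑ - 10/3) = 4 + 0*(2 - 2/9 - 10/3) = 4 + 0*(-14/9) = 4 + 0 = 4)
(-826 + 11513) + l(129, I(-11, -13)) = (-826 + 11513) + 4 = 10687 + 4 = 10691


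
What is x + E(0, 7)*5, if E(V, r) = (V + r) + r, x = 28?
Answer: 98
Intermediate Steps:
E(V, r) = V + 2*r
x + E(0, 7)*5 = 28 + (0 + 2*7)*5 = 28 + (0 + 14)*5 = 28 + 14*5 = 28 + 70 = 98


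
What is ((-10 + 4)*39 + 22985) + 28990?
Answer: 51741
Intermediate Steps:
((-10 + 4)*39 + 22985) + 28990 = (-6*39 + 22985) + 28990 = (-234 + 22985) + 28990 = 22751 + 28990 = 51741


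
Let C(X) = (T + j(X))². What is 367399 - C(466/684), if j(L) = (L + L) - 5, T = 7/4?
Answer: 171888159863/467856 ≈ 3.6740e+5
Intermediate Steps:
T = 7/4 (T = 7*(¼) = 7/4 ≈ 1.7500)
j(L) = -5 + 2*L (j(L) = 2*L - 5 = -5 + 2*L)
C(X) = (-13/4 + 2*X)² (C(X) = (7/4 + (-5 + 2*X))² = (-13/4 + 2*X)²)
367399 - C(466/684) = 367399 - (-13 + 8*(466/684))²/16 = 367399 - (-13 + 8*(466*(1/684)))²/16 = 367399 - (-13 + 8*(233/342))²/16 = 367399 - (-13 + 932/171)²/16 = 367399 - (-1291/171)²/16 = 367399 - 1666681/(16*29241) = 367399 - 1*1666681/467856 = 367399 - 1666681/467856 = 171888159863/467856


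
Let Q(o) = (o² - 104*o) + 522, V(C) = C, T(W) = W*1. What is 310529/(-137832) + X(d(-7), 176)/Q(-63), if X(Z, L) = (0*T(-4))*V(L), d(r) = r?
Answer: -310529/137832 ≈ -2.2530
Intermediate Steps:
T(W) = W
X(Z, L) = 0 (X(Z, L) = (0*(-4))*L = 0*L = 0)
Q(o) = 522 + o² - 104*o
310529/(-137832) + X(d(-7), 176)/Q(-63) = 310529/(-137832) + 0/(522 + (-63)² - 104*(-63)) = 310529*(-1/137832) + 0/(522 + 3969 + 6552) = -310529/137832 + 0/11043 = -310529/137832 + 0*(1/11043) = -310529/137832 + 0 = -310529/137832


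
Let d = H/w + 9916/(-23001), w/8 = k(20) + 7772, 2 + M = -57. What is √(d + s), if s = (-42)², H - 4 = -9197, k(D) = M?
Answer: √10963034999607371054/78847428 ≈ 41.993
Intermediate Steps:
M = -59 (M = -2 - 57 = -59)
k(D) = -59
w = 61704 (w = 8*(-59 + 7772) = 8*7713 = 61704)
H = -9193 (H = 4 - 9197 = -9193)
d = -274435019/473084568 (d = -9193/61704 + 9916/(-23001) = -9193*1/61704 + 9916*(-1/23001) = -9193/61704 - 9916/23001 = -274435019/473084568 ≈ -0.58010)
s = 1764
√(d + s) = √(-274435019/473084568 + 1764) = √(834246742933/473084568) = √10963034999607371054/78847428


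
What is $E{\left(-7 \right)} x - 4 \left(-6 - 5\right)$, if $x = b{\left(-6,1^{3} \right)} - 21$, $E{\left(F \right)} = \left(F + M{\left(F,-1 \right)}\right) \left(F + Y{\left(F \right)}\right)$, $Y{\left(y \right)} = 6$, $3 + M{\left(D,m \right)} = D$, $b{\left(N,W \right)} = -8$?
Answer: $-449$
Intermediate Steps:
$M{\left(D,m \right)} = -3 + D$
$E{\left(F \right)} = \left(-3 + 2 F\right) \left(6 + F\right)$ ($E{\left(F \right)} = \left(F + \left(-3 + F\right)\right) \left(F + 6\right) = \left(-3 + 2 F\right) \left(6 + F\right)$)
$x = -29$ ($x = -8 - 21 = -29$)
$E{\left(-7 \right)} x - 4 \left(-6 - 5\right) = \left(-18 + 2 \left(-7\right)^{2} + 9 \left(-7\right)\right) \left(-29\right) - 4 \left(-6 - 5\right) = \left(-18 + 2 \cdot 49 - 63\right) \left(-29\right) - -44 = \left(-18 + 98 - 63\right) \left(-29\right) + 44 = 17 \left(-29\right) + 44 = -493 + 44 = -449$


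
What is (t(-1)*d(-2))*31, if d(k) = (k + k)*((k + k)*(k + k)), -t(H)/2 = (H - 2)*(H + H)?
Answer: 23808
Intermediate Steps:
t(H) = -4*H*(-2 + H) (t(H) = -2*(H - 2)*(H + H) = -2*(-2 + H)*2*H = -4*H*(-2 + H))
d(k) = 8*k³ (d(k) = (2*k)*((2*k)*(2*k)) = (2*k)*(4*k²) = 8*k³)
(t(-1)*d(-2))*31 = ((4*(-1)*(2 - 1*(-1)))*(8*(-2)³))*31 = ((4*(-1)*(2 + 1))*(8*(-8)))*31 = ((4*(-1)*3)*(-64))*31 = -12*(-64)*31 = 768*31 = 23808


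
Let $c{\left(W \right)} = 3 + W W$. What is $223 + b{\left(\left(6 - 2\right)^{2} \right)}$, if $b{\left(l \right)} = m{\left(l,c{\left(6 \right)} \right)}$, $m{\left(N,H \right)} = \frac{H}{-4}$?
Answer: $\frac{853}{4} \approx 213.25$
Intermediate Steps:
$c{\left(W \right)} = 3 + W^{2}$
$m{\left(N,H \right)} = - \frac{H}{4}$ ($m{\left(N,H \right)} = H \left(- \frac{1}{4}\right) = - \frac{H}{4}$)
$b{\left(l \right)} = - \frac{39}{4}$ ($b{\left(l \right)} = - \frac{3 + 6^{2}}{4} = - \frac{3 + 36}{4} = \left(- \frac{1}{4}\right) 39 = - \frac{39}{4}$)
$223 + b{\left(\left(6 - 2\right)^{2} \right)} = 223 - \frac{39}{4} = \frac{853}{4}$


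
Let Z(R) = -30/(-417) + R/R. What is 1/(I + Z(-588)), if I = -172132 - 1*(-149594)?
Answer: -139/3132633 ≈ -4.4372e-5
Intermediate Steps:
I = -22538 (I = -172132 + 149594 = -22538)
Z(R) = 149/139 (Z(R) = -30*(-1/417) + 1 = 10/139 + 1 = 149/139)
1/(I + Z(-588)) = 1/(-22538 + 149/139) = 1/(-3132633/139) = -139/3132633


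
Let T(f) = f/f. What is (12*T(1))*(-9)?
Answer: -108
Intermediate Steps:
T(f) = 1
(12*T(1))*(-9) = (12*1)*(-9) = 12*(-9) = -108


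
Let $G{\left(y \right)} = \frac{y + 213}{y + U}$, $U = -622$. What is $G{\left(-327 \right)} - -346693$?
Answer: $\frac{329011771}{949} \approx 3.4669 \cdot 10^{5}$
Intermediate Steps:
$G{\left(y \right)} = \frac{213 + y}{-622 + y}$ ($G{\left(y \right)} = \frac{y + 213}{y - 622} = \frac{213 + y}{-622 + y}$)
$G{\left(-327 \right)} - -346693 = \frac{213 - 327}{-622 - 327} - -346693 = \frac{1}{-949} \left(-114\right) + 346693 = \left(- \frac{1}{949}\right) \left(-114\right) + 346693 = \frac{114}{949} + 346693 = \frac{329011771}{949}$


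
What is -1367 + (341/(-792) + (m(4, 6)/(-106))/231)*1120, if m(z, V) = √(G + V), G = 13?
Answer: -16643/9 - 80*√19/1749 ≈ -1849.4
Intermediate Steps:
m(z, V) = √(13 + V)
-1367 + (341/(-792) + (m(4, 6)/(-106))/231)*1120 = -1367 + (341/(-792) + (√(13 + 6)/(-106))/231)*1120 = -1367 + (341*(-1/792) + (√19*(-1/106))*(1/231))*1120 = -1367 + (-31/72 - √19/106*(1/231))*1120 = -1367 + (-31/72 - √19/24486)*1120 = -1367 + (-4340/9 - 80*√19/1749) = -16643/9 - 80*√19/1749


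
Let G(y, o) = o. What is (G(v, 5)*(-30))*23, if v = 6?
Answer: -3450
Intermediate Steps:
(G(v, 5)*(-30))*23 = (5*(-30))*23 = -150*23 = -3450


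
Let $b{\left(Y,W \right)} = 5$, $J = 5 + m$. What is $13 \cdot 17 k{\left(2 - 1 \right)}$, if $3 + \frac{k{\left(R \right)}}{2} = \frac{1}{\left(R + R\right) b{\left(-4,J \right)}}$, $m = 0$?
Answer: $- \frac{6409}{5} \approx -1281.8$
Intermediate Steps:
$J = 5$ ($J = 5 + 0 = 5$)
$k{\left(R \right)} = -6 + \frac{1}{5 R}$ ($k{\left(R \right)} = -6 + 2 \frac{1}{\left(R + R\right) 5} = -6 + 2 \frac{1}{2 R} \frac{1}{5} = -6 + 2 \frac{1}{10 R} = -6 + \frac{1}{5 R}$)
$13 \cdot 17 k{\left(2 - 1 \right)} = 13 \cdot 17 \left(-6 + \frac{1}{5 \left(2 - 1\right)}\right) = 221 \left(-6 + \frac{1}{5 \cdot 1}\right) = 221 \left(-6 + \frac{1}{5} \cdot 1\right) = 221 \left(-6 + \frac{1}{5}\right) = 221 \left(- \frac{29}{5}\right) = - \frac{6409}{5}$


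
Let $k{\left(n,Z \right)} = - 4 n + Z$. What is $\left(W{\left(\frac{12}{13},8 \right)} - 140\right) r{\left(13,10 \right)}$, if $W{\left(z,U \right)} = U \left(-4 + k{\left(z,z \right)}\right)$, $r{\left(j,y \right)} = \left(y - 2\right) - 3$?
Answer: $- \frac{12620}{13} \approx -970.77$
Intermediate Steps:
$k{\left(n,Z \right)} = Z - 4 n$
$r{\left(j,y \right)} = -5 + y$ ($r{\left(j,y \right)} = \left(-2 + y\right) - 3 = -5 + y$)
$W{\left(z,U \right)} = U \left(-4 - 3 z\right)$ ($W{\left(z,U \right)} = U \left(-4 + \left(z - 4 z\right)\right) = U \left(-4 - 3 z\right)$)
$\left(W{\left(\frac{12}{13},8 \right)} - 140\right) r{\left(13,10 \right)} = \left(8 \left(-4 - 3 \cdot \frac{12}{13}\right) - 140\right) \left(-5 + 10\right) = \left(8 \left(-4 - 3 \cdot 12 \cdot \frac{1}{13}\right) - 140\right) 5 = \left(8 \left(-4 - \frac{36}{13}\right) - 140\right) 5 = \left(8 \left(- \frac{88}{13}\right) - 140\right) 5 = \left(- \frac{704}{13} - 140\right) 5 = \left(- \frac{2524}{13}\right) 5 = - \frac{12620}{13}$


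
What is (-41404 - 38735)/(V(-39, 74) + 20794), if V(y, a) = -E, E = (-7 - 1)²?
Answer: -26713/6910 ≈ -3.8658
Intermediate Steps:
E = 64 (E = (-8)² = 64)
V(y, a) = -64 (V(y, a) = -1*64 = -64)
(-41404 - 38735)/(V(-39, 74) + 20794) = (-41404 - 38735)/(-64 + 20794) = -80139/20730 = -80139*1/20730 = -26713/6910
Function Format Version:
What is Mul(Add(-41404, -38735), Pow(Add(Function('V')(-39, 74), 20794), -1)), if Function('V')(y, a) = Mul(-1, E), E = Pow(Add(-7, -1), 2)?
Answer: Rational(-26713, 6910) ≈ -3.8658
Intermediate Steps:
E = 64 (E = Pow(-8, 2) = 64)
Function('V')(y, a) = -64 (Function('V')(y, a) = Mul(-1, 64) = -64)
Mul(Add(-41404, -38735), Pow(Add(Function('V')(-39, 74), 20794), -1)) = Mul(Add(-41404, -38735), Pow(Add(-64, 20794), -1)) = Mul(-80139, Pow(20730, -1)) = Mul(-80139, Rational(1, 20730)) = Rational(-26713, 6910)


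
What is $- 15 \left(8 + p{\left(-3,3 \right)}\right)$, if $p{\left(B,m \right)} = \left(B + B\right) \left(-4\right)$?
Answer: $-480$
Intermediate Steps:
$p{\left(B,m \right)} = - 8 B$ ($p{\left(B,m \right)} = 2 B \left(-4\right) = - 8 B$)
$- 15 \left(8 + p{\left(-3,3 \right)}\right) = - 15 \left(8 - -24\right) = - 15 \left(8 + 24\right) = \left(-15\right) 32 = -480$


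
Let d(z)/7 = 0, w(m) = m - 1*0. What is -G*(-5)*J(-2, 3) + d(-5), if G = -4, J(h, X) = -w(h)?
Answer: -40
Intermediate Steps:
w(m) = m (w(m) = m + 0 = m)
J(h, X) = -h
d(z) = 0 (d(z) = 7*0 = 0)
-G*(-5)*J(-2, 3) + d(-5) = -(-4*(-5))*(-1*(-2)) + 0 = -20*2 + 0 = -1*40 + 0 = -40 + 0 = -40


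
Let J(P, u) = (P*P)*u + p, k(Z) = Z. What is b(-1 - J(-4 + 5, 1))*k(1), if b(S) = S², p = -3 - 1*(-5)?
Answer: 16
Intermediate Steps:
p = 2 (p = -3 + 5 = 2)
J(P, u) = 2 + u*P² (J(P, u) = (P*P)*u + 2 = P²*u + 2 = u*P² + 2 = 2 + u*P²)
b(-1 - J(-4 + 5, 1))*k(1) = (-1 - (2 + 1*(-4 + 5)²))²*1 = (-1 - (2 + 1*1²))²*1 = (-1 - (2 + 1*1))²*1 = (-1 - (2 + 1))²*1 = (-1 - 1*3)²*1 = (-1 - 3)²*1 = (-4)²*1 = 16*1 = 16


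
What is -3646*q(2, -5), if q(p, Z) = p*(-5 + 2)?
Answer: 21876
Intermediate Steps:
q(p, Z) = -3*p (q(p, Z) = p*(-3) = -3*p)
-3646*q(2, -5) = -(-10938)*2 = -3646*(-6) = 21876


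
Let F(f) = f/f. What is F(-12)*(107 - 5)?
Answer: 102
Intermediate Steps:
F(f) = 1
F(-12)*(107 - 5) = 1*(107 - 5) = 1*102 = 102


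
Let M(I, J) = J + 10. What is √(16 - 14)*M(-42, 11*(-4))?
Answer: -34*√2 ≈ -48.083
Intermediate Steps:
M(I, J) = 10 + J
√(16 - 14)*M(-42, 11*(-4)) = √(16 - 14)*(10 + 11*(-4)) = √2*(10 - 44) = √2*(-34) = -34*√2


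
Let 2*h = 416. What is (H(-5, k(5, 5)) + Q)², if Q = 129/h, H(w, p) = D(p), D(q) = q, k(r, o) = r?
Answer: 1366561/43264 ≈ 31.587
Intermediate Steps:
h = 208 (h = (½)*416 = 208)
H(w, p) = p
Q = 129/208 ≈ 0.62019
(H(-5, k(5, 5)) + Q)² = (5 + 129/208)² = (1169/208)² = 1366561/43264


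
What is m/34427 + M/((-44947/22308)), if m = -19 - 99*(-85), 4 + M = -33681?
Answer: 25870373701472/1547390369 ≈ 16719.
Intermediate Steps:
M = -33685 (M = -4 - 33681 = -33685)
m = 8396 (m = -19 + 8415 = 8396)
m/34427 + M/((-44947/22308)) = 8396/34427 - 33685/((-44947/22308)) = 8396*(1/34427) - 33685/((-44947*1/22308)) = 8396/34427 - 33685/(-44947/22308) = 8396/34427 - 33685*(-22308/44947) = 8396/34427 + 751444980/44947 = 25870373701472/1547390369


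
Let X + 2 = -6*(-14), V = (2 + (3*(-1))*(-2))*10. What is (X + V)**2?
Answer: 26244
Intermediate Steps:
V = 80 (V = (2 - 3*(-2))*10 = (2 + 6)*10 = 8*10 = 80)
X = 82 (X = -2 - 6*(-14) = -2 + 84 = 82)
(X + V)**2 = (82 + 80)**2 = 162**2 = 26244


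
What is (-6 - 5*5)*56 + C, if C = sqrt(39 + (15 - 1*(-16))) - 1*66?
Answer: -1802 + sqrt(70) ≈ -1793.6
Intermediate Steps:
C = -66 + sqrt(70) (C = sqrt(39 + (15 + 16)) - 66 = sqrt(39 + 31) - 66 = sqrt(70) - 66 = -66 + sqrt(70) ≈ -57.633)
(-6 - 5*5)*56 + C = (-6 - 5*5)*56 + (-66 + sqrt(70)) = (-6 - 25)*56 + (-66 + sqrt(70)) = -31*56 + (-66 + sqrt(70)) = -1736 + (-66 + sqrt(70)) = -1802 + sqrt(70)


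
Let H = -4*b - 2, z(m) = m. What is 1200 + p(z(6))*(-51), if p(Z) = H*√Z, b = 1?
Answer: 1200 + 306*√6 ≈ 1949.5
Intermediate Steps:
H = -6 (H = -4*1 - 2 = -4 - 2 = -6)
p(Z) = -6*√Z
1200 + p(z(6))*(-51) = 1200 - 6*√6*(-51) = 1200 + 306*√6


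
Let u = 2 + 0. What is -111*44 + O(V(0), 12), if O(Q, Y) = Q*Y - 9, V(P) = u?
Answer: -4869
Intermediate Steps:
u = 2
V(P) = 2
O(Q, Y) = -9 + Q*Y
-111*44 + O(V(0), 12) = -111*44 + (-9 + 2*12) = -4884 + (-9 + 24) = -4884 + 15 = -4869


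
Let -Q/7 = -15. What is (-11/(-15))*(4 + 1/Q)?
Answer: 4631/1575 ≈ 2.9403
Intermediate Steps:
Q = 105 (Q = -7*(-15) = 105)
(-11/(-15))*(4 + 1/Q) = (-11/(-15))*(4 + 1/105) = (-11*(-1/15))*(4 + 1/105) = (11/15)*(421/105) = 4631/1575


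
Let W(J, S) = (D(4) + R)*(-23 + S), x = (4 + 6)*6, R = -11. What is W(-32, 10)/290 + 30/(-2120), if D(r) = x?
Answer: -67957/30740 ≈ -2.2107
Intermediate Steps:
x = 60 (x = 10*6 = 60)
D(r) = 60
W(J, S) = -1127 + 49*S (W(J, S) = (60 - 11)*(-23 + S) = 49*(-23 + S) = -1127 + 49*S)
W(-32, 10)/290 + 30/(-2120) = (-1127 + 49*10)/290 + 30/(-2120) = (-1127 + 490)*(1/290) + 30*(-1/2120) = -637*1/290 - 3/212 = -637/290 - 3/212 = -67957/30740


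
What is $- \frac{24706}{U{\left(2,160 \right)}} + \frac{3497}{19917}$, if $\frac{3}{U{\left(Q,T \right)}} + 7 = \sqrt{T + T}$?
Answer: $\frac{1148165435}{19917} - \frac{197648 \sqrt{5}}{3} \approx -89671.0$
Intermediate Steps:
$U{\left(Q,T \right)} = \frac{3}{-7 + \sqrt{2} \sqrt{T}}$ ($U{\left(Q,T \right)} = \frac{3}{-7 + \sqrt{T + T}} = \frac{3}{-7 + \sqrt{2 T}} = \frac{3}{-7 + \sqrt{2} \sqrt{T}}$)
$- \frac{24706}{U{\left(2,160 \right)}} + \frac{3497}{19917} = - \frac{24706}{3 \frac{1}{-7 + \sqrt{2} \sqrt{160}}} + \frac{3497}{19917} = - \frac{24706}{3 \frac{1}{-7 + \sqrt{2} \cdot 4 \sqrt{10}}} + 3497 \cdot \frac{1}{19917} = - \frac{24706}{3 \frac{1}{-7 + 8 \sqrt{5}}} + \frac{3497}{19917} = - 24706 \left(- \frac{7}{3} + \frac{8 \sqrt{5}}{3}\right) + \frac{3497}{19917} = \left(\frac{172942}{3} - \frac{197648 \sqrt{5}}{3}\right) + \frac{3497}{19917} = \frac{1148165435}{19917} - \frac{197648 \sqrt{5}}{3}$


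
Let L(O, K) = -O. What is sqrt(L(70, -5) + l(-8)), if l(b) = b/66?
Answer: I*sqrt(76362)/33 ≈ 8.3738*I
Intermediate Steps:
l(b) = b/66 (l(b) = b*(1/66) = b/66)
sqrt(L(70, -5) + l(-8)) = sqrt(-1*70 + (1/66)*(-8)) = sqrt(-70 - 4/33) = sqrt(-2314/33) = I*sqrt(76362)/33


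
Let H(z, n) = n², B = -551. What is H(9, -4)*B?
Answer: -8816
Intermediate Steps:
H(9, -4)*B = (-4)²*(-551) = 16*(-551) = -8816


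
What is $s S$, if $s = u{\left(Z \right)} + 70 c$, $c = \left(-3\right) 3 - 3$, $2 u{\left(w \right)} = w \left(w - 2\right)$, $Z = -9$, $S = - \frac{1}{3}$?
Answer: $\frac{527}{2} \approx 263.5$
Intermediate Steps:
$S = - \frac{1}{3}$ ($S = \left(-1\right) \frac{1}{3} = - \frac{1}{3} \approx -0.33333$)
$u{\left(w \right)} = \frac{w \left(-2 + w\right)}{2}$ ($u{\left(w \right)} = \frac{w \left(w - 2\right)}{2} = \frac{w \left(-2 + w\right)}{2}$)
$c = -12$ ($c = -9 - 3 = -12$)
$s = - \frac{1581}{2}$ ($s = \frac{1}{2} \left(-9\right) \left(-2 - 9\right) + 70 \left(-12\right) = \frac{1}{2} \left(-9\right) \left(-11\right) - 840 = \frac{99}{2} - 840 = - \frac{1581}{2} \approx -790.5$)
$s S = \left(- \frac{1581}{2}\right) \left(- \frac{1}{3}\right) = \frac{527}{2}$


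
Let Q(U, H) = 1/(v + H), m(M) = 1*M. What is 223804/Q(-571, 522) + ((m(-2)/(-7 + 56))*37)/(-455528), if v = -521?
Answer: 2497750218581/11160436 ≈ 2.2380e+5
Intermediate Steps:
m(M) = M
Q(U, H) = 1/(-521 + H)
223804/Q(-571, 522) + ((m(-2)/(-7 + 56))*37)/(-455528) = 223804/(1/(-521 + 522)) + (-2/(-7 + 56)*37)/(-455528) = 223804/(1/1) + (-2/49*37)*(-1/455528) = 223804/1 + (-2*1/49*37)*(-1/455528) = 223804*1 - 2/49*37*(-1/455528) = 223804 - 74/49*(-1/455528) = 223804 + 37/11160436 = 2497750218581/11160436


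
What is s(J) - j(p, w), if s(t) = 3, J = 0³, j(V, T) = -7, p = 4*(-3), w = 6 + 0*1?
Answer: 10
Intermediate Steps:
w = 6 (w = 6 + 0 = 6)
p = -12
J = 0
s(J) - j(p, w) = 3 - 1*(-7) = 3 + 7 = 10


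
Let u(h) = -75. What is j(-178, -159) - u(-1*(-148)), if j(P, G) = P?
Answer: -103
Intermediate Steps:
j(-178, -159) - u(-1*(-148)) = -178 - 1*(-75) = -178 + 75 = -103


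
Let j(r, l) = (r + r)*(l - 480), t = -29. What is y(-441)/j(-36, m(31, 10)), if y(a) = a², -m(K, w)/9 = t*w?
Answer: -7203/5680 ≈ -1.2681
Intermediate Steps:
m(K, w) = 261*w (m(K, w) = -(-261)*w = 261*w)
j(r, l) = 2*r*(-480 + l) (j(r, l) = (2*r)*(-480 + l) = 2*r*(-480 + l))
y(-441)/j(-36, m(31, 10)) = (-441)²/((2*(-36)*(-480 + 261*10))) = 194481/((2*(-36)*(-480 + 2610))) = 194481/((2*(-36)*2130)) = 194481/(-153360) = 194481*(-1/153360) = -7203/5680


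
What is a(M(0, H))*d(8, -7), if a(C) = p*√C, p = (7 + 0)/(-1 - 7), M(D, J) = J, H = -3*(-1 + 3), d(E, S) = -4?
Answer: 7*I*√6/2 ≈ 8.5732*I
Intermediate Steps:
H = -6 (H = -3*2 = -6)
p = -7/8 (p = 7/(-8) = 7*(-⅛) = -7/8 ≈ -0.87500)
a(C) = -7*√C/8
a(M(0, H))*d(8, -7) = -7*I*√6/8*(-4) = 7*I*√6/2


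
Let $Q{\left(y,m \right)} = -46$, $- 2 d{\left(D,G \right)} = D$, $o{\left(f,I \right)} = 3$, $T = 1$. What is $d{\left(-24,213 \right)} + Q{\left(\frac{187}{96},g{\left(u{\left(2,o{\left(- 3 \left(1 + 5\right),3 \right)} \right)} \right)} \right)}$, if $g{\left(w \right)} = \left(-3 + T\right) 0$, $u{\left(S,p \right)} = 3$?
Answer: $-34$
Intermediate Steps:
$d{\left(D,G \right)} = - \frac{D}{2}$
$g{\left(w \right)} = 0$ ($g{\left(w \right)} = \left(-3 + 1\right) 0 = \left(-2\right) 0 = 0$)
$d{\left(-24,213 \right)} + Q{\left(\frac{187}{96},g{\left(u{\left(2,o{\left(- 3 \left(1 + 5\right),3 \right)} \right)} \right)} \right)} = \left(- \frac{1}{2}\right) \left(-24\right) - 46 = 12 - 46 = -34$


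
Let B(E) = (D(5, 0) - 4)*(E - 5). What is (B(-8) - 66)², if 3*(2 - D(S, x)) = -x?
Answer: 1600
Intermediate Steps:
D(S, x) = 2 + x/3 (D(S, x) = 2 - (-1)*x/3 = 2 + x/3)
B(E) = 10 - 2*E (B(E) = ((2 + (⅓)*0) - 4)*(E - 5) = ((2 + 0) - 4)*(-5 + E) = (2 - 4)*(-5 + E) = -2*(-5 + E) = 10 - 2*E)
(B(-8) - 66)² = ((10 - 2*(-8)) - 66)² = ((10 + 16) - 66)² = (26 - 66)² = (-40)² = 1600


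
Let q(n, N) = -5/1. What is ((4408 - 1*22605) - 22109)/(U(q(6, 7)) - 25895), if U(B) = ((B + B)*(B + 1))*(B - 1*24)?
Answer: 5758/3865 ≈ 1.4898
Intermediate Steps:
q(n, N) = -5 (q(n, N) = -5*1 = -5)
U(B) = 2*B*(1 + B)*(-24 + B) (U(B) = ((2*B)*(1 + B))*(B - 24) = (2*B*(1 + B))*(-24 + B) = 2*B*(1 + B)*(-24 + B))
((4408 - 1*22605) - 22109)/(U(q(6, 7)) - 25895) = ((4408 - 1*22605) - 22109)/(2*(-5)*(-24 + (-5)² - 23*(-5)) - 25895) = ((4408 - 22605) - 22109)/(2*(-5)*(-24 + 25 + 115) - 25895) = (-18197 - 22109)/(2*(-5)*116 - 25895) = -40306/(-1160 - 25895) = -40306/(-27055) = -40306*(-1/27055) = 5758/3865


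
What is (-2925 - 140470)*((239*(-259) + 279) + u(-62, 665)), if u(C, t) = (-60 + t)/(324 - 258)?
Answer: 53009833415/6 ≈ 8.8350e+9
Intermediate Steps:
u(C, t) = -10/11 + t/66 (u(C, t) = (-60 + t)/66 = (-60 + t)*(1/66) = -10/11 + t/66)
(-2925 - 140470)*((239*(-259) + 279) + u(-62, 665)) = (-2925 - 140470)*((239*(-259) + 279) + (-10/11 + (1/66)*665)) = -143395*((-61901 + 279) + (-10/11 + 665/66)) = -143395*(-61622 + 55/6) = -143395*(-369677/6) = 53009833415/6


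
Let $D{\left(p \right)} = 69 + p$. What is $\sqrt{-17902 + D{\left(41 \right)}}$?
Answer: $8 i \sqrt{278} \approx 133.39 i$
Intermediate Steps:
$\sqrt{-17902 + D{\left(41 \right)}} = \sqrt{-17902 + \left(69 + 41\right)} = \sqrt{-17902 + 110} = \sqrt{-17792} = 8 i \sqrt{278}$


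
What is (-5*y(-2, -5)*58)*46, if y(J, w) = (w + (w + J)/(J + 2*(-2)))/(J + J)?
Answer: -76705/6 ≈ -12784.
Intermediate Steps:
y(J, w) = (w + (J + w)/(-4 + J))/(2*J) (y(J, w) = (w + (J + w)/(J - 4))/((2*J)) = (w + (J + w)/(-4 + J))*(1/(2*J)) = (w + (J + w)/(-4 + J))/(2*J))
(-5*y(-2, -5)*58)*46 = (-5*(-2 - 3*(-5) - 2*(-5))/(2*(-2)*(-4 - 2))*58)*46 = (-5*(-1)*(-2 + 15 + 10)/(2*2*(-6))*58)*46 = (-5*(-1)*(-1)*23/(2*2*6)*58)*46 = (-5*23/24*58)*46 = -115/24*58*46 = -3335/12*46 = -76705/6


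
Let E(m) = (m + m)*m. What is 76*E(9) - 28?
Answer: 12284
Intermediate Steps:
E(m) = 2*m**2 (E(m) = (2*m)*m = 2*m**2)
76*E(9) - 28 = 76*(2*9**2) - 28 = 76*(2*81) - 28 = 76*162 - 28 = 12312 - 28 = 12284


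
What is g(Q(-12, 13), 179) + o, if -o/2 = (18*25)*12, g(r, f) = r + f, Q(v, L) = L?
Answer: -10608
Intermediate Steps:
g(r, f) = f + r
o = -10800 (o = -2*18*25*12 = -900*12 = -2*5400 = -10800)
g(Q(-12, 13), 179) + o = (179 + 13) - 10800 = 192 - 10800 = -10608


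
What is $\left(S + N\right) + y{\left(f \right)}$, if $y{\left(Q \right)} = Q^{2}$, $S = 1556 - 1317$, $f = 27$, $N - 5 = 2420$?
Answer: $3393$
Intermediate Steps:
$N = 2425$ ($N = 5 + 2420 = 2425$)
$S = 239$ ($S = 1556 - 1317 = 239$)
$\left(S + N\right) + y{\left(f \right)} = \left(239 + 2425\right) + 27^{2} = 2664 + 729 = 3393$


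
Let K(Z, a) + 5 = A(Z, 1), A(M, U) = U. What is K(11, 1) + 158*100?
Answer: 15796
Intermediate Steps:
K(Z, a) = -4 (K(Z, a) = -5 + 1 = -4)
K(11, 1) + 158*100 = -4 + 158*100 = -4 + 15800 = 15796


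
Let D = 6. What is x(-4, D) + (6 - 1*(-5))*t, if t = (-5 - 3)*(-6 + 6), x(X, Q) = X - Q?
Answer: -10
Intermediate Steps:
t = 0 (t = -8*0 = 0)
x(-4, D) + (6 - 1*(-5))*t = (-4 - 1*6) + (6 - 1*(-5))*0 = (-4 - 6) + (6 + 5)*0 = -10 + 11*0 = -10 + 0 = -10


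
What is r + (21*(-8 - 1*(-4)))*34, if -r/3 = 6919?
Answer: -23613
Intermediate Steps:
r = -20757 (r = -3*6919 = -20757)
r + (21*(-8 - 1*(-4)))*34 = -20757 + (21*(-8 - 1*(-4)))*34 = -20757 + (21*(-8 + 4))*34 = -20757 + (21*(-4))*34 = -20757 - 84*34 = -20757 - 2856 = -23613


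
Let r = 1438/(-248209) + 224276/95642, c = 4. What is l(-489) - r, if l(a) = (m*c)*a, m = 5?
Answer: -116112478214664/11869602589 ≈ -9782.3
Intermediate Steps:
r = 27764894244/11869602589 (r = 1438*(-1/248209) + 224276*(1/95642) = -1438/248209 + 112138/47821 = 27764894244/11869602589 ≈ 2.3392)
l(a) = 20*a (l(a) = (5*4)*a = 20*a)
l(-489) - r = 20*(-489) - 1*27764894244/11869602589 = -9780 - 27764894244/11869602589 = -116112478214664/11869602589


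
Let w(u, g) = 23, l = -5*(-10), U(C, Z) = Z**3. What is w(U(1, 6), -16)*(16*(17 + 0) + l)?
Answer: 7406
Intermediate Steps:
l = 50
w(U(1, 6), -16)*(16*(17 + 0) + l) = 23*(16*(17 + 0) + 50) = 23*(16*17 + 50) = 23*(272 + 50) = 23*322 = 7406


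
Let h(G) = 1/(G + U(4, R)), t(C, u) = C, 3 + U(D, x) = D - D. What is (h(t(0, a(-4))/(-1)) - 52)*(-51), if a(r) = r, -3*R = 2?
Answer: 2669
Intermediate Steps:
R = -⅔ (R = -⅓*2 = -⅔ ≈ -0.66667)
U(D, x) = -3 (U(D, x) = -3 + (D - D) = -3 + 0 = -3)
h(G) = 1/(-3 + G) (h(G) = 1/(G - 3) = 1/(-3 + G))
(h(t(0, a(-4))/(-1)) - 52)*(-51) = (1/(-3 + 0/(-1)) - 52)*(-51) = (1/(-3 + 0*(-1)) - 52)*(-51) = (1/(-3 + 0) - 52)*(-51) = (1/(-3) - 52)*(-51) = (-⅓ - 52)*(-51) = -157/3*(-51) = 2669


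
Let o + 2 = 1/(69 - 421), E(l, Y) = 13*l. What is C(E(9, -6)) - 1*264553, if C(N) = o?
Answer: -93123361/352 ≈ -2.6456e+5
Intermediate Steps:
o = -705/352 (o = -2 + 1/(69 - 421) = -2 + 1/(-352) = -2 - 1/352 = -705/352 ≈ -2.0028)
C(N) = -705/352
C(E(9, -6)) - 1*264553 = -705/352 - 1*264553 = -705/352 - 264553 = -93123361/352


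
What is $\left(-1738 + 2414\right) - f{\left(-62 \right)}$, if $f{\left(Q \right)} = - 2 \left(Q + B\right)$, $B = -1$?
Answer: $550$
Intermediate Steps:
$f{\left(Q \right)} = 2 - 2 Q$ ($f{\left(Q \right)} = - 2 \left(Q - 1\right) = - 2 \left(-1 + Q\right) = 2 - 2 Q$)
$\left(-1738 + 2414\right) - f{\left(-62 \right)} = \left(-1738 + 2414\right) - \left(2 - -124\right) = 676 - \left(2 + 124\right) = 676 - 126 = 550$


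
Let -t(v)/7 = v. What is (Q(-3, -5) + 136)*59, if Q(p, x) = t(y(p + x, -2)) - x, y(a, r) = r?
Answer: 9145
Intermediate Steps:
t(v) = -7*v
Q(p, x) = 14 - x (Q(p, x) = -7*(-2) - x = 14 - x)
(Q(-3, -5) + 136)*59 = ((14 - 1*(-5)) + 136)*59 = ((14 + 5) + 136)*59 = (19 + 136)*59 = 155*59 = 9145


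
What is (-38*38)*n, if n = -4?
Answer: 5776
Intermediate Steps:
(-38*38)*n = -38*38*(-4) = -1444*(-4) = 5776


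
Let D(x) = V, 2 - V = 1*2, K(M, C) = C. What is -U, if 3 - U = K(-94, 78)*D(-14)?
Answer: -3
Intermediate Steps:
V = 0 (V = 2 - 2 = 0)
D(x) = 0
U = 3 (U = 3 - 78*0 = 3 - 1*0 = 3 + 0 = 3)
-U = -1*3 = -3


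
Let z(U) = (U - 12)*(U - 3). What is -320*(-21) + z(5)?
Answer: 6706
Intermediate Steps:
z(U) = (-12 + U)*(-3 + U)
-320*(-21) + z(5) = -320*(-21) + (36 + 5**2 - 15*5) = -80*(-84) + (36 + 25 - 75) = 6720 - 14 = 6706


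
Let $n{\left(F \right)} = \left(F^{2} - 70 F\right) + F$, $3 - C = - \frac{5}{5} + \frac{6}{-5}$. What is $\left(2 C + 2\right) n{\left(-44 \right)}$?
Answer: $\frac{308264}{5} \approx 61653.0$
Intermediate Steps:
$C = \frac{26}{5}$ ($C = 3 - \left(- \frac{5}{5} + \frac{6}{-5}\right) = 3 - \left(\left(-5\right) \frac{1}{5} + 6 \left(- \frac{1}{5}\right)\right) = 3 - \left(-1 - \frac{6}{5}\right) = 3 - - \frac{11}{5} = 3 + \frac{11}{5} = \frac{26}{5} \approx 5.2$)
$n{\left(F \right)} = F^{2} - 69 F$
$\left(2 C + 2\right) n{\left(-44 \right)} = \left(2 \cdot \frac{26}{5} + 2\right) \left(- 44 \left(-69 - 44\right)\right) = \left(\frac{52}{5} + 2\right) \left(\left(-44\right) \left(-113\right)\right) = \frac{62}{5} \cdot 4972 = \frac{308264}{5}$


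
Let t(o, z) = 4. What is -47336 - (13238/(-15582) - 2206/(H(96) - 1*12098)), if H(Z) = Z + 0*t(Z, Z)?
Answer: -2213106323630/46753791 ≈ -47335.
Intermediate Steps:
H(Z) = Z (H(Z) = Z + 0*4 = Z + 0 = Z)
-47336 - (13238/(-15582) - 2206/(H(96) - 1*12098)) = -47336 - (13238/(-15582) - 2206/(96 - 1*12098)) = -47336 - (13238*(-1/15582) - 2206/(96 - 12098)) = -47336 - (-6619/7791 - 2206/(-12002)) = -47336 - (-6619/7791 - 2206*(-1/12002)) = -47336 - (-6619/7791 + 1103/6001) = -47336 - 1*(-31127146/46753791) = -47336 + 31127146/46753791 = -2213106323630/46753791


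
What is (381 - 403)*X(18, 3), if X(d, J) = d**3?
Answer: -128304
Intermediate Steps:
(381 - 403)*X(18, 3) = (381 - 403)*18**3 = -22*5832 = -128304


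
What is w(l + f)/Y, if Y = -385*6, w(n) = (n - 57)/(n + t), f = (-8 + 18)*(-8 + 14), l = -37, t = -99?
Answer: -17/87780 ≈ -0.00019367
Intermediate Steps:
f = 60 (f = 10*6 = 60)
w(n) = (-57 + n)/(-99 + n) (w(n) = (n - 57)/(n - 99) = (-57 + n)/(-99 + n))
Y = -2310
w(l + f)/Y = ((-57 + (-37 + 60))/(-99 + (-37 + 60)))/(-2310) = ((-57 + 23)/(-99 + 23))*(-1/2310) = (-34/(-76))*(-1/2310) = -1/76*(-34)*(-1/2310) = (17/38)*(-1/2310) = -17/87780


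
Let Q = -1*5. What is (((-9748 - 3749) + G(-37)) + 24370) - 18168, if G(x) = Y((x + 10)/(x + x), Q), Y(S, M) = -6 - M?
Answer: -7296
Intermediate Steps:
Q = -5
G(x) = -1 (G(x) = -6 - 1*(-5) = -6 + 5 = -1)
(((-9748 - 3749) + G(-37)) + 24370) - 18168 = (((-9748 - 3749) - 1) + 24370) - 18168 = ((-13497 - 1) + 24370) - 18168 = (-13498 + 24370) - 18168 = 10872 - 18168 = -7296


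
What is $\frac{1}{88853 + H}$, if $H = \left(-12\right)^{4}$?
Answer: $\frac{1}{109589} \approx 9.125 \cdot 10^{-6}$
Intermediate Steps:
$H = 20736$
$\frac{1}{88853 + H} = \frac{1}{88853 + 20736} = \frac{1}{109589}$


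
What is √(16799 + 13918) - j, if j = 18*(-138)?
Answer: 2484 + 3*√3413 ≈ 2659.3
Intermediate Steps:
j = -2484
√(16799 + 13918) - j = √(16799 + 13918) - 1*(-2484) = √30717 + 2484 = 3*√3413 + 2484 = 2484 + 3*√3413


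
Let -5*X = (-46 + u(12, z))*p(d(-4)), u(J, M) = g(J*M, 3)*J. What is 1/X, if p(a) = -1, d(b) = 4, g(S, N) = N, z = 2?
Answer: -½ ≈ -0.50000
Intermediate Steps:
u(J, M) = 3*J
X = -2 (X = -(-46 + 3*12)*(-1)/5 = -(-46 + 36)*(-1)/5 = -(-2)*(-1) = -⅕*10 = -2)
1/X = 1/(-2) = -½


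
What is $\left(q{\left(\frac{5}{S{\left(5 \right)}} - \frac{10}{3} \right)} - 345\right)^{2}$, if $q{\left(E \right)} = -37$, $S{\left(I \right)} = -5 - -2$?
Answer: $145924$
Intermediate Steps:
$S{\left(I \right)} = -3$ ($S{\left(I \right)} = -5 + 2 = -3$)
$\left(q{\left(\frac{5}{S{\left(5 \right)}} - \frac{10}{3} \right)} - 345\right)^{2} = \left(-37 - 345\right)^{2} = \left(-382\right)^{2} = 145924$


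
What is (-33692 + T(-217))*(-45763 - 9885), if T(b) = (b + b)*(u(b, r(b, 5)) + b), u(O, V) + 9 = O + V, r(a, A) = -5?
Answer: -8944859520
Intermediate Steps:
u(O, V) = -9 + O + V (u(O, V) = -9 + (O + V) = -9 + O + V)
T(b) = 2*b*(-14 + 2*b) (T(b) = (b + b)*((-9 + b - 5) + b) = (2*b)*((-14 + b) + b) = (2*b)*(-14 + 2*b) = 2*b*(-14 + 2*b))
(-33692 + T(-217))*(-45763 - 9885) = (-33692 + 4*(-217)*(-7 - 217))*(-45763 - 9885) = (-33692 + 4*(-217)*(-224))*(-55648) = (-33692 + 194432)*(-55648) = 160740*(-55648) = -8944859520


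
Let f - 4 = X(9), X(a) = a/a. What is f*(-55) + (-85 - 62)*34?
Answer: -5273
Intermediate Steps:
X(a) = 1
f = 5 (f = 4 + 1 = 5)
f*(-55) + (-85 - 62)*34 = 5*(-55) + (-85 - 62)*34 = -275 - 147*34 = -275 - 4998 = -5273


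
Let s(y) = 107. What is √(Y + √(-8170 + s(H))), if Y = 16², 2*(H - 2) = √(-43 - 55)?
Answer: √(256 + I*√8063) ≈ 16.237 + 2.7651*I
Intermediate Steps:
H = 2 + 7*I*√2/2 (H = 2 + √(-43 - 55)/2 = 2 + √(-98)/2 = 2 + (7*I*√2)/2 = 2 + 7*I*√2/2 ≈ 2.0 + 4.9497*I)
Y = 256
√(Y + √(-8170 + s(H))) = √(256 + √(-8170 + 107)) = √(256 + √(-8063)) = √(256 + I*√8063)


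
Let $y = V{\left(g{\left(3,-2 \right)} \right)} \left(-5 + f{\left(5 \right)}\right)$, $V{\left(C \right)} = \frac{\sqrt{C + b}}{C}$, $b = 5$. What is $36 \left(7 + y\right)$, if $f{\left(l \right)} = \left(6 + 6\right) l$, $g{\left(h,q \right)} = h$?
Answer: $252 + 1320 \sqrt{2} \approx 2118.8$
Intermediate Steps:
$f{\left(l \right)} = 12 l$
$V{\left(C \right)} = \frac{\sqrt{5 + C}}{C}$ ($V{\left(C \right)} = \frac{\sqrt{C + 5}}{C} = \frac{\sqrt{5 + C}}{C}$)
$y = \frac{110 \sqrt{2}}{3}$ ($y = \frac{\sqrt{5 + 3}}{3} \left(-5 + 12 \cdot 5\right) = \frac{\sqrt{8}}{3} \left(-5 + 60\right) = \frac{2 \sqrt{2}}{3} \cdot 55 = \frac{110 \sqrt{2}}{3} \approx 51.854$)
$36 \left(7 + y\right) = 36 \left(7 + \frac{110 \sqrt{2}}{3}\right) = 252 + 1320 \sqrt{2}$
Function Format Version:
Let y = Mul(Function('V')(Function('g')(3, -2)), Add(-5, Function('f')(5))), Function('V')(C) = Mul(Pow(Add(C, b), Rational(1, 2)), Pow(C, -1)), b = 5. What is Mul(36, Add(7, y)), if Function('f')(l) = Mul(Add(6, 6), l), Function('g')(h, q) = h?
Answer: Add(252, Mul(1320, Pow(2, Rational(1, 2)))) ≈ 2118.8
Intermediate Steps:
Function('f')(l) = Mul(12, l)
Function('V')(C) = Mul(Pow(C, -1), Pow(Add(5, C), Rational(1, 2))) (Function('V')(C) = Mul(Pow(Add(C, 5), Rational(1, 2)), Pow(C, -1)) = Mul(Pow(Add(5, C), Rational(1, 2)), Pow(C, -1)) = Mul(Pow(C, -1), Pow(Add(5, C), Rational(1, 2))))
y = Mul(Rational(110, 3), Pow(2, Rational(1, 2))) (y = Mul(Mul(Pow(3, -1), Pow(Add(5, 3), Rational(1, 2))), Add(-5, Mul(12, 5))) = Mul(Mul(Rational(1, 3), Pow(8, Rational(1, 2))), Add(-5, 60)) = Mul(Mul(Rational(1, 3), Mul(2, Pow(2, Rational(1, 2)))), 55) = Mul(Mul(Rational(2, 3), Pow(2, Rational(1, 2))), 55) = Mul(Rational(110, 3), Pow(2, Rational(1, 2))) ≈ 51.854)
Mul(36, Add(7, y)) = Mul(36, Add(7, Mul(Rational(110, 3), Pow(2, Rational(1, 2))))) = Add(252, Mul(1320, Pow(2, Rational(1, 2))))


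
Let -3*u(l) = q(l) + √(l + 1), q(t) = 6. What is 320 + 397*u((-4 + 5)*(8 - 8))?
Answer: -1819/3 ≈ -606.33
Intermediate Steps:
u(l) = -2 - √(1 + l)/3 (u(l) = -(6 + √(l + 1))/3 = -(6 + √(1 + l))/3 = -2 - √(1 + l)/3)
320 + 397*u((-4 + 5)*(8 - 8)) = 320 + 397*(-2 - √(1 + (-4 + 5)*(8 - 8))/3) = 320 + 397*(-2 - √(1 + 1*0)/3) = 320 + 397*(-2 - √(1 + 0)/3) = 320 + 397*(-2 - √1/3) = 320 + 397*(-2 - ⅓*1) = 320 + 397*(-2 - ⅓) = 320 + 397*(-7/3) = 320 - 2779/3 = -1819/3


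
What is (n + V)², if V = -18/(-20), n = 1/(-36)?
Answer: 24649/32400 ≈ 0.76077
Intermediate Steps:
n = -1/36 ≈ -0.027778
V = 9/10 (V = -18*(-1/20) = 9/10 ≈ 0.90000)
(n + V)² = (-1/36 + 9/10)² = (157/180)² = 24649/32400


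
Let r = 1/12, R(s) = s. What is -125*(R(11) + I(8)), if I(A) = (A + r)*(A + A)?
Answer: -52625/3 ≈ -17542.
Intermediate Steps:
r = 1/12 ≈ 0.083333
I(A) = 2*A*(1/12 + A) (I(A) = (A + 1/12)*(A + A) = (1/12 + A)*(2*A) = 2*A*(1/12 + A))
-125*(R(11) + I(8)) = -125*(11 + (⅙)*8*(1 + 12*8)) = -125*(11 + (⅙)*8*(1 + 96)) = -125*(11 + (⅙)*8*97) = -125*(11 + 388/3) = -125*421/3 = -52625/3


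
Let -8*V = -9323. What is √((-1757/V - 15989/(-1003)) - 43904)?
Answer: I*√1102479448443953/158491 ≈ 209.5*I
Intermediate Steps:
V = 9323/8 (V = -⅛*(-9323) = 9323/8 ≈ 1165.4)
√((-1757/V - 15989/(-1003)) - 43904) = √((-1757/9323/8 - 15989/(-1003)) - 43904) = √((-1757*8/9323 - 15989*(-1/1003)) - 43904) = √((-14056/9323 + 271/17) - 43904) = √(2287581/158491 - 43904) = √(-6956101283/158491) = I*√1102479448443953/158491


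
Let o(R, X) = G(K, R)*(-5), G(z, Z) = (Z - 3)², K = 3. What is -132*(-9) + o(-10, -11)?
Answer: 343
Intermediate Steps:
G(z, Z) = (-3 + Z)²
o(R, X) = -5*(-3 + R)² (o(R, X) = (-3 + R)²*(-5) = -5*(-3 + R)²)
-132*(-9) + o(-10, -11) = -132*(-9) - 5*(-3 - 10)² = 1188 - 5*(-13)² = 1188 - 5*169 = 1188 - 845 = 343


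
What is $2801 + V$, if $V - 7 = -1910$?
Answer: $898$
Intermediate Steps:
$V = -1903$ ($V = 7 - 1910 = -1903$)
$2801 + V = 2801 - 1903 = 898$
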